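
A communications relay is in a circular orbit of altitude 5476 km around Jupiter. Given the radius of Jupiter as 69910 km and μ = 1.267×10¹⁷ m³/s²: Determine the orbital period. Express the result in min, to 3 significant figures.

r = 69910 + 5476 = 75386 km = 7.5386×10⁷ m.
Kepler's third law: T = 2π√(r³/μ) = 2π√((7.539×10⁷)³ / 1.267×10¹⁷).
r³/μ = 3.381×10⁶ s², so T = 2π × 1.839×10³ = 1.155×10⁴ s.
Converting: 1.155×10⁴ s ÷ 60.00 = 192.6 min.

T ≈ 193 min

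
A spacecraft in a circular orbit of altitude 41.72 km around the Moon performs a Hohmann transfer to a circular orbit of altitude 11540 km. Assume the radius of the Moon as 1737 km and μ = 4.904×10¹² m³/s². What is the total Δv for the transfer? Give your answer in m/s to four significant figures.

r₁ = 1737 + 41.72 = 1778.7 km = 1.7787×10⁶ m.
r₂ = 1737 + 11540 = 13277 km = 1.3277×10⁷ m.
Transfer ellipse a_t = (r₁ + r₂)/2 = 7.528×10⁶ m.
At r₁: circular v_c1 = √(μ/r₁) = 1660 m/s; transfer-perilune v_p = √[μ(2/r₁ − 1/a_t)] = 2205 m/s.
Δv₁ = v_p − v_c1 = 544.7 m/s.
At r₂: circular v_c2 = √(μ/r₂) = 607.8 m/s; transfer-apolune v_a = √[μ(2/r₂ − 1/a_t)] = 295.4 m/s.
Δv₂ = v_c2 − v_a = 312.3 m/s.
Total Δv = Δv₁ + Δv₂ = 857.0 m/s.

Δv_total ≈ 857.0 m/s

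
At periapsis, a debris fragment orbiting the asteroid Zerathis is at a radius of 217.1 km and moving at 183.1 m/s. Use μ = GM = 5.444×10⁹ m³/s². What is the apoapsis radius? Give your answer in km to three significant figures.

r_p = 2.171×10⁵ m.
Specific energy ε = v²/2 − μ/r = -8.313×10³ J/kg, so a = −μ/(2ε) = 3.274×10⁵ m.
The apsides satisfy r_p + r_a = 2a, so the apoapsis radius is 2a − r_p = 4.378×10⁵ m = 437.76 km.

apoapsis radius ≈ 438 km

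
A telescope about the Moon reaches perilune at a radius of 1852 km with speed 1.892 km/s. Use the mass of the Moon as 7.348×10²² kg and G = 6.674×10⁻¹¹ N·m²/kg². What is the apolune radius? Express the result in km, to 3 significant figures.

μ = GM = 6.674×10⁻¹¹ × 7.348×10²² = 4.904×10¹² m³/s².
r_p = 1.852×10⁶ m.
Specific energy ε = v²/2 − μ/r = -8.581×10⁵ J/kg, so a = −μ/(2ε) = 2.857×10⁶ m.
The apsides satisfy r_p + r_a = 2a, so the apolune radius is 2a − r_p = 3.863×10⁶ m = 3862.7 km.

apolune radius ≈ 3860 km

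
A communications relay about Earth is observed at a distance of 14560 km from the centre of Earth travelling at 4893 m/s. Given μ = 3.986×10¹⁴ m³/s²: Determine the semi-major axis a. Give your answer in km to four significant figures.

a ≈ 12940 km

r = 1.456×10⁷ m.
Specific orbital energy ε = v²/2 − μ/r = (4893)²/2 − 3.986×10¹⁴/1.456×10⁷ = -1.541×10⁷ J/kg.
Since ε = −μ/(2a), a = −μ/(2ε) = 1.294×10⁷ m = 12937 km.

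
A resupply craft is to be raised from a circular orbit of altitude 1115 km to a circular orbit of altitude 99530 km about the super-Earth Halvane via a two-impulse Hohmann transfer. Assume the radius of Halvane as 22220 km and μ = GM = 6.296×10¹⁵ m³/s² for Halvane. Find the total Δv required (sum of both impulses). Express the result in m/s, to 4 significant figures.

r₁ = 22220 + 1115 = 23335 km = 2.3335×10⁷ m.
r₂ = 22220 + 99530 = 121750 km = 1.2175×10⁸ m.
Transfer ellipse a_t = (r₁ + r₂)/2 = 7.254×10⁷ m.
At r₁: circular v_c1 = √(μ/r₁) = 16430 m/s; transfer-periapsis v_p = √[μ(2/r₁ − 1/a_t)] = 21280 m/s.
Δv₁ = v_p − v_c1 = 4854 m/s.
At r₂: circular v_c2 = √(μ/r₂) = 7191 m/s; transfer-apoapsis v_a = √[μ(2/r₂ − 1/a_t)] = 4079 m/s.
Δv₂ = v_c2 − v_a = 3113 m/s.
Total Δv = Δv₁ + Δv₂ = 7966 m/s.

Δv_total ≈ 7966 m/s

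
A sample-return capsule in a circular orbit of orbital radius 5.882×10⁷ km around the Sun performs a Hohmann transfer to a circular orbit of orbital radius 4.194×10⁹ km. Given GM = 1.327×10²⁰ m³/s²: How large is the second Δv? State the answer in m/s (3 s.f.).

Δv ≈ 4690 m/s

r₁ = 5.882×10⁷ km = 5.882×10¹⁰ m.
r₂ = 4.194×10⁹ km = 4.194×10¹² m.
Transfer ellipse a_t = (r₁ + r₂)/2 = 2.126×10¹² m.
At r₁: circular v_c1 = √(μ/r₁) = 47500 m/s; transfer-perihelion v_p = √[μ(2/r₁ − 1/a_t)] = 66710 m/s.
At r₂: circular v_c2 = √(μ/r₂) = 5625 m/s; transfer-aphelion v_a = √[μ(2/r₂ − 1/a_t)] = 935.5 m/s.
Δv₂ = v_c2 − v_a = 4689 m/s.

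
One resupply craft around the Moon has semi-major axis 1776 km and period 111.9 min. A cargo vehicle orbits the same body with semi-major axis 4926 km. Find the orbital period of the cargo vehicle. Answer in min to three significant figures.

Kepler's third law: T² ∝ a³, so T₂ = T₁ (a₂/a₁)^(3/2).
a₂/a₁ = 2.774, (a₂/a₁)^(3/2) = 4.619.
T₂ = 111.9 × 4.619 = 516.9 min.

T₂ ≈ 517 min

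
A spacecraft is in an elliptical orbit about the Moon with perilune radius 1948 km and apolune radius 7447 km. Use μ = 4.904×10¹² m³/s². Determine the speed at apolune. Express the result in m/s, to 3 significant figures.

Semi-major axis a = (r_p + r_a)/2 = 4697.5 km = 4.698×10⁶ m.
Vis-viva: v² = μ(2/r − 1/a) = 4.904×10¹² × (2.686×10⁻⁷ − 2.129×10⁻⁷) = 2.731×10⁵ m²/s².
v = 522.6 m/s.

v ≈ 523 m/s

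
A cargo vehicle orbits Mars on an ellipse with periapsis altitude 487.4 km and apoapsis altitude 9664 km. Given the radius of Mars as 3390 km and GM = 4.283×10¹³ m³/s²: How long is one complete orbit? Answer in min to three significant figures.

T ≈ 394 min

r_p = 3390 + 487.4 = 3877.4 km = 3.8774×10⁶ m.
r_a = 3390 + 9664 = 13054 km = 1.3054×10⁷ m.
Semi-major axis a = (r_p + r_a)/2 = (3877.4 + 13054)/2 = 8465.7 km = 8.466×10⁶ m.
By Kepler's third law T = 2π√(a³/μ) = 2π × 3.764×10³ = 2.365×10⁴ s.
= 394.1 min.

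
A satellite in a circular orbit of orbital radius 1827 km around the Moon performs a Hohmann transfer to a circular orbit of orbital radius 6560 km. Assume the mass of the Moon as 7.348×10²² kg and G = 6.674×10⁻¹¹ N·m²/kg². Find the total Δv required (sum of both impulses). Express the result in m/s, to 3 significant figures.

Δv_total ≈ 705 m/s

μ = GM = 6.674×10⁻¹¹ × 7.348×10²² = 4.904×10¹² m³/s².
r₁ = 1827 km = 1.827×10⁶ m.
r₂ = 6560 km = 6.560×10⁶ m.
Transfer ellipse a_t = (r₁ + r₂)/2 = 4.194×10⁶ m.
At r₁: circular v_c1 = √(μ/r₁) = 1638 m/s; transfer-perilune v_p = √[μ(2/r₁ − 1/a_t)] = 2049 m/s.
Δv₁ = v_p − v_c1 = 410.8 m/s.
At r₂: circular v_c2 = √(μ/r₂) = 864.6 m/s; transfer-apolune v_a = √[μ(2/r₂ − 1/a_t)] = 570.7 m/s.
Δv₂ = v_c2 − v_a = 293.9 m/s.
Total Δv = Δv₁ + Δv₂ = 704.7 m/s.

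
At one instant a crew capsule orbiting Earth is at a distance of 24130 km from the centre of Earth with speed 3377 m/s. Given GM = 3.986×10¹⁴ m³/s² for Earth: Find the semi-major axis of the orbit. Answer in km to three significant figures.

a ≈ 18400 km

r = 2.413×10⁷ m.
Specific orbital energy ε = v²/2 − μ/r = (3377)²/2 − 3.986×10¹⁴/2.413×10⁷ = -1.082×10⁷ J/kg.
Since ε = −μ/(2a), a = −μ/(2ε) = 1.843×10⁷ m = 18425 km.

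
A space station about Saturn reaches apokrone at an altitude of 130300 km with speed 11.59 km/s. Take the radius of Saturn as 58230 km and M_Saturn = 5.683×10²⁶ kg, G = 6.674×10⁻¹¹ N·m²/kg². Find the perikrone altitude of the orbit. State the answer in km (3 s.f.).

μ = GM = 6.674×10⁻¹¹ × 5.683×10²⁶ = 3.793×10¹⁶ m³/s².
r_a = 58230 + 130300 = 1.8853×10⁵ km = 1.885×10⁸ m.
Specific energy ε = v²/2 − μ/r = -1.340×10⁸ J/kg, so a = −μ/(2ε) = 1.415×10⁸ m.
The apsides satisfy r_p + r_a = 2a, so the perikrone radius is 2a − r_a = 9.449×10⁷ m = 94485 km.
Perikrone altitude = 94485 − 58230 = 36255 km.

perikrone altitude ≈ 36300 km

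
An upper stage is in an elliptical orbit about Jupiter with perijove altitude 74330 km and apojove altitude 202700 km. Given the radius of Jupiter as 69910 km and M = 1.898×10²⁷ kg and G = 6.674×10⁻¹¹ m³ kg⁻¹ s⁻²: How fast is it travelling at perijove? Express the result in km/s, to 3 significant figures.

μ = GM = 6.674×10⁻¹¹ × 1.898×10²⁷ = 1.267×10¹⁷ m³/s².
r_p = 69910 + 74330 = 144240 km = 1.4424×10⁸ m.
r_a = 69910 + 202700 = 272610 km = 2.7261×10⁸ m.
Semi-major axis a = (r_p + r_a)/2 = 2.0842×10⁵ km = 2.084×10⁸ m.
Vis-viva: v² = μ(2/r − 1/a) = 1.267×10¹⁷ × (1.387×10⁻⁸ − 4.798×10⁻⁹) = 1.149×10⁹ m²/s².
v = 33890 m/s = 33.89 km/s.

v ≈ 33.9 km/s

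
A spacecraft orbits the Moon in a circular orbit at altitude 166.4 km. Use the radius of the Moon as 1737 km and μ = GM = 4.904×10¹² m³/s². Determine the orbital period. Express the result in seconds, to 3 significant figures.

r = 1737 + 166.4 = 1903.4 km = 1.9034×10⁶ m.
Kepler's third law: T = 2π√(r³/μ) = 2π√((1.903×10⁶)³ / 4.904×10¹²).
r³/μ = 1.406×10⁶ s², so T = 2π × 1.186×10³ = 7.451×10³ s.

T ≈ 7450 seconds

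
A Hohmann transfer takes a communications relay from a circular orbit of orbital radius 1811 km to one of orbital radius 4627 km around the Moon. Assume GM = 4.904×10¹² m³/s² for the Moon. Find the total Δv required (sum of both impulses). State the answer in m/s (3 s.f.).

Δv_total ≈ 585 m/s

r₁ = 1811 km = 1.811×10⁶ m.
r₂ = 4627 km = 4.627×10⁶ m.
Transfer ellipse a_t = (r₁ + r₂)/2 = 3.219×10⁶ m.
At r₁: circular v_c1 = √(μ/r₁) = 1646 m/s; transfer-perilune v_p = √[μ(2/r₁ − 1/a_t)] = 1973 m/s.
Δv₁ = v_p − v_c1 = 327.3 m/s.
At r₂: circular v_c2 = √(μ/r₂) = 1029 m/s; transfer-apolune v_a = √[μ(2/r₂ − 1/a_t)] = 772.2 m/s.
Δv₂ = v_c2 − v_a = 257.3 m/s.
Total Δv = Δv₁ + Δv₂ = 584.6 m/s.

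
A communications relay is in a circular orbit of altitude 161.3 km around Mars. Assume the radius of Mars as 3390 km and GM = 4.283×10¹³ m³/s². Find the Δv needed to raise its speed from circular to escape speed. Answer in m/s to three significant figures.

Δv ≈ 1440 m/s

r = 3390 + 161.3 = 3551.3 km = 3.5513×10⁶ m.
Circular speed v_c = √(μ/r) = 3473 m/s.
Escape speed v_esc = √(2μ/r) = √2 × v_c = 4911 m/s.
Δv = v_esc − v_c = 1438 m/s.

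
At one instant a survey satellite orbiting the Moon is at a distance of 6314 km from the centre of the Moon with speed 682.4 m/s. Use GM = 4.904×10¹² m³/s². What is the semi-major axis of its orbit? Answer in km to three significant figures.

a ≈ 4510 km

r = 6.314×10⁶ m.
Specific orbital energy ε = v²/2 − μ/r = (682.4)²/2 − 4.904×10¹²/6.314×10⁶ = -5.439×10⁵ J/kg.
Since ε = −μ/(2a), a = −μ/(2ε) = 4.509×10⁶ m = 4508.6 km.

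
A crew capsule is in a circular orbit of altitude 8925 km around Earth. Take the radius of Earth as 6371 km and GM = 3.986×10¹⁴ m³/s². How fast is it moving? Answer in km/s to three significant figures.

v ≈ 5.10 km/s

r = 6371 + 8925 = 15296 km = 1.5296×10⁷ m.
For a circular orbit v = √(μ/r) = √(3.986×10¹⁴ / 1.530×10⁷) = √(2.606×10⁷) = 5105 m/s.
That is 5.105 km/s.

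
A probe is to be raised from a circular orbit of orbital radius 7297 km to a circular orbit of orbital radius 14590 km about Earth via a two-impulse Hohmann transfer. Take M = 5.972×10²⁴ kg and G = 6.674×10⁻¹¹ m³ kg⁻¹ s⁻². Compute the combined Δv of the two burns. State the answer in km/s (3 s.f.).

Δv_total ≈ 2.10 km/s

μ = GM = 6.674×10⁻¹¹ × 5.972×10²⁴ = 3.986×10¹⁴ m³/s².
r₁ = 7297 km = 7.297×10⁶ m.
r₂ = 14590 km = 1.459×10⁷ m.
Transfer ellipse a_t = (r₁ + r₂)/2 = 1.094×10⁷ m.
At r₁: circular v_c1 = √(μ/r₁) = 7391 m/s; transfer-perigee v_p = √[μ(2/r₁ − 1/a_t)] = 8534 m/s.
Δv₁ = v_p − v_c1 = 1143 m/s.
At r₂: circular v_c2 = √(μ/r₂) = 5227 m/s; transfer-apogee v_a = √[μ(2/r₂ − 1/a_t)] = 4268 m/s.
Δv₂ = v_c2 − v_a = 958.7 m/s.
Total Δv = Δv₁ + Δv₂ = 2102 m/s = 2.102 km/s.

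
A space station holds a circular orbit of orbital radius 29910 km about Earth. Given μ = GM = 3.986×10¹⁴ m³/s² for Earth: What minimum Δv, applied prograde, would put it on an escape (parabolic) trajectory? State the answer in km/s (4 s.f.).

r = 29910 km = 2.991×10⁷ m.
Circular speed v_c = √(μ/r) = 3651 m/s.
Escape speed v_esc = √(2μ/r) = √2 × v_c = 5163 m/s.
Δv = v_esc − v_c = 1512 m/s = 1.512 km/s.

Δv ≈ 1.512 km/s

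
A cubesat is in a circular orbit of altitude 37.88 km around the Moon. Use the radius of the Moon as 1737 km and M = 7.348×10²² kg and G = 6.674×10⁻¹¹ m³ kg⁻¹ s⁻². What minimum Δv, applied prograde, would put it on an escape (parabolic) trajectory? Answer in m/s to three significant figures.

μ = GM = 6.674×10⁻¹¹ × 7.348×10²² = 4.904×10¹² m³/s².
r = 1737 + 37.88 = 1774.9 km = 1.7749×10⁶ m.
Circular speed v_c = √(μ/r) = 1662 m/s.
Escape speed v_esc = √(2μ/r) = √2 × v_c = 2351 m/s.
Δv = v_esc − v_c = 688.5 m/s.

Δv ≈ 689 m/s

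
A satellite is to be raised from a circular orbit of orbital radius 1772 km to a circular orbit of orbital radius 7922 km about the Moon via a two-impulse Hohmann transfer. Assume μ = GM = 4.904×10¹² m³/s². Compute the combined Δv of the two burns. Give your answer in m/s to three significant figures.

r₁ = 1772 km = 1.772×10⁶ m.
r₂ = 7922 km = 7.922×10⁶ m.
Transfer ellipse a_t = (r₁ + r₂)/2 = 4.847×10⁶ m.
At r₁: circular v_c1 = √(μ/r₁) = 1664 m/s; transfer-perilune v_p = √[μ(2/r₁ − 1/a_t)] = 2127 m/s.
Δv₁ = v_p − v_c1 = 463.2 m/s.
At r₂: circular v_c2 = √(μ/r₂) = 786.8 m/s; transfer-apolune v_a = √[μ(2/r₂ − 1/a_t)] = 475.7 m/s.
Δv₂ = v_c2 − v_a = 311.1 m/s.
Total Δv = Δv₁ + Δv₂ = 774.3 m/s.

Δv_total ≈ 774 m/s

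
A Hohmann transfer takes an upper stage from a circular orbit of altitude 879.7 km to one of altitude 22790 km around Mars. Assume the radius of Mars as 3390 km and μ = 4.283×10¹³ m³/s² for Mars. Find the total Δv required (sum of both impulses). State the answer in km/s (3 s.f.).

Δv_total ≈ 1.59 km/s

r₁ = 3390 + 879.7 = 4269.7 km = 4.2697×10⁶ m.
r₂ = 3390 + 22790 = 26180 km = 2.6180×10⁷ m.
Transfer ellipse a_t = (r₁ + r₂)/2 = 1.522×10⁷ m.
At r₁: circular v_c1 = √(μ/r₁) = 3167 m/s; transfer-periapsis v_p = √[μ(2/r₁ − 1/a_t)] = 4153 m/s.
Δv₁ = v_p − v_c1 = 986.0 m/s.
At r₂: circular v_c2 = √(μ/r₂) = 1279 m/s; transfer-apoapsis v_a = √[μ(2/r₂ − 1/a_t)] = 677.3 m/s.
Δv₂ = v_c2 − v_a = 601.7 m/s.
Total Δv = Δv₁ + Δv₂ = 1588 m/s = 1.588 km/s.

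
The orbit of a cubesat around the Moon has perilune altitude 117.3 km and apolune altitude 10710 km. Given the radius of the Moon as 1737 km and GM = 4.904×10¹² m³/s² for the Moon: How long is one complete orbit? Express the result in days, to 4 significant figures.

T ≈ 0.6279 days

r_p = 1737 + 117.3 = 1854.3 km = 1.8543×10⁶ m.
r_a = 1737 + 10710 = 12447 km = 1.2447×10⁷ m.
Semi-major axis a = (r_p + r_a)/2 = (1854.3 + 12447)/2 = 7150.6 km = 7.151×10⁶ m.
By Kepler's third law T = 2π√(a³/μ) = 2π × 8.635×10³ = 5.425×10⁴ s.
= 0.6279 days.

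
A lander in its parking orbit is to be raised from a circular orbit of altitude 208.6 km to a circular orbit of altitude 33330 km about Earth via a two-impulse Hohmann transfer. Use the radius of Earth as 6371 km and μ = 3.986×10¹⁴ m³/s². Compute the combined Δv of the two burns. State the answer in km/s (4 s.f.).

r₁ = 6371 + 208.6 = 6579.6 km = 6.5796×10⁶ m.
r₂ = 6371 + 33330 = 39701 km = 3.9701×10⁷ m.
Transfer ellipse a_t = (r₁ + r₂)/2 = 2.314×10⁷ m.
At r₁: circular v_c1 = √(μ/r₁) = 7783 m/s; transfer-perigee v_p = √[μ(2/r₁ − 1/a_t)] = 10190 m/s.
Δv₁ = v_p − v_c1 = 2412 m/s.
At r₂: circular v_c2 = √(μ/r₂) = 3169 m/s; transfer-apogee v_a = √[μ(2/r₂ − 1/a_t)] = 1690 m/s.
Δv₂ = v_c2 − v_a = 1479 m/s.
Total Δv = Δv₁ + Δv₂ = 3891 m/s = 3.891 km/s.

Δv_total ≈ 3.891 km/s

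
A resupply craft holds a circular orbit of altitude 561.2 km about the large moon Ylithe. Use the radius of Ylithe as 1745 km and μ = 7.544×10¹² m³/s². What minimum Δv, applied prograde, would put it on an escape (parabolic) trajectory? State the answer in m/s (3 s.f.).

r = 1745 + 561.2 = 2306.2 km = 2.3062×10⁶ m.
Circular speed v_c = √(μ/r) = 1809 m/s.
Escape speed v_esc = √(2μ/r) = √2 × v_c = 2558 m/s.
Δv = v_esc − v_c = 749.2 m/s.

Δv ≈ 749 m/s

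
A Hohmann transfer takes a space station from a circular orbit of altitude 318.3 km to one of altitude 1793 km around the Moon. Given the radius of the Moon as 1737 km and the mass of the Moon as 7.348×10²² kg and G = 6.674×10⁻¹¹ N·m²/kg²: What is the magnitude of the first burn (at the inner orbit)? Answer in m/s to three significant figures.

μ = GM = 6.674×10⁻¹¹ × 7.348×10²² = 4.904×10¹² m³/s².
r₁ = 1737 + 318.3 = 2055.3 km = 2.0553×10⁶ m.
r₂ = 1737 + 1793 = 3530.0 km = 3.5300×10⁶ m.
Transfer ellipse a_t = (r₁ + r₂)/2 = 2.793×10⁶ m.
At r₁: circular v_c1 = √(μ/r₁) = 1545 m/s; transfer-perilune v_p = √[μ(2/r₁ − 1/a_t)] = 1737 m/s.
Δv₁ = v_p − v_c1 = 192.0 m/s.

Δv ≈ 192 m/s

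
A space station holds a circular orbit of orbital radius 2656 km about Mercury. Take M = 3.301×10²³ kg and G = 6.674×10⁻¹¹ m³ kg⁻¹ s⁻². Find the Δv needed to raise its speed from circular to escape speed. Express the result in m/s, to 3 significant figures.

Δv ≈ 1190 m/s

μ = GM = 6.674×10⁻¹¹ × 3.301×10²³ = 2.203×10¹³ m³/s².
r = 2656 km = 2.656×10⁶ m.
Circular speed v_c = √(μ/r) = 2880 m/s.
Escape speed v_esc = √(2μ/r) = √2 × v_c = 4073 m/s.
Δv = v_esc − v_c = 1193 m/s.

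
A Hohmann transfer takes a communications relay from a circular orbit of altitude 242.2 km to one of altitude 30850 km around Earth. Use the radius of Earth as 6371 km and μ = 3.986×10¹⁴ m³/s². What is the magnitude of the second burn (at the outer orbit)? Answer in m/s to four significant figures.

Δv ≈ 1475 m/s

r₁ = 6371 + 242.2 = 6613.2 km = 6.6132×10⁶ m.
r₂ = 6371 + 30850 = 37221 km = 3.7221×10⁷ m.
Transfer ellipse a_t = (r₁ + r₂)/2 = 2.192×10⁷ m.
At r₁: circular v_c1 = √(μ/r₁) = 7764 m/s; transfer-perigee v_p = √[μ(2/r₁ − 1/a_t)] = 10120 m/s.
At r₂: circular v_c2 = √(μ/r₂) = 3272 m/s; transfer-apogee v_a = √[μ(2/r₂ − 1/a_t)] = 1798 m/s.
Δv₂ = v_c2 − v_a = 1475 m/s.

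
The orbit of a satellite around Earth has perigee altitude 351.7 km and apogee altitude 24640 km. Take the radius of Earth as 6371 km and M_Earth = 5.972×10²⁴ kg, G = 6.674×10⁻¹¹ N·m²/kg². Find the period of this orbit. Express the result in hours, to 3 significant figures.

T ≈ 7.16 hours

μ = GM = 6.674×10⁻¹¹ × 5.972×10²⁴ = 3.986×10¹⁴ m³/s².
r_p = 6371 + 351.7 = 6722.7 km = 6.7227×10⁶ m.
r_a = 6371 + 24640 = 31011 km = 3.1011×10⁷ m.
Semi-major axis a = (r_p + r_a)/2 = (6722.7 + 31011)/2 = 18867 km = 1.887×10⁷ m.
By Kepler's third law T = 2π√(a³/μ) = 2π × 4.105×10³ = 2.579×10⁴ s.
= 7.164 hours.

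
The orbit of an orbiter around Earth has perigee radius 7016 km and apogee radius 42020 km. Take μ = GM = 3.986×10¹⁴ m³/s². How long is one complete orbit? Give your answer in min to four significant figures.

T ≈ 636.8 min

Semi-major axis a = (r_p + r_a)/2 = (7016.0 + 42020)/2 = 24518 km = 2.452×10⁷ m.
By Kepler's third law T = 2π√(a³/μ) = 2π × 6.081×10³ = 3.821×10⁴ s.
= 636.8 min.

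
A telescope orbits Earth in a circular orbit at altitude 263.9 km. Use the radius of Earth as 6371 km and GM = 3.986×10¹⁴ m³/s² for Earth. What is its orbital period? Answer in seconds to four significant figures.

T ≈ 5379 seconds

r = 6371 + 263.9 = 6634.9 km = 6.6349×10⁶ m.
Kepler's third law: T = 2π√(r³/μ) = 2π√((6.635×10⁶)³ / 3.986×10¹⁴).
r³/μ = 7.328×10⁵ s², so T = 2π × 8.560×10² = 5.379×10³ s.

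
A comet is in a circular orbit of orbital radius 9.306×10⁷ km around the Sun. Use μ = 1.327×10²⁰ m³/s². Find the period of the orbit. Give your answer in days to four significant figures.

r = 9.306×10⁷ km = 9.306×10¹⁰ m.
Kepler's third law: T = 2π√(r³/μ) = 2π√((9.306×10¹⁰)³ / 1.327×10²⁰).
r³/μ = 6.073×10¹² s², so T = 2π × 2.464×10⁶ = 1.548×10⁷ s.
Converting: 1.548×10⁷ s ÷ 86400 = 179.2 days.

T ≈ 179.2 days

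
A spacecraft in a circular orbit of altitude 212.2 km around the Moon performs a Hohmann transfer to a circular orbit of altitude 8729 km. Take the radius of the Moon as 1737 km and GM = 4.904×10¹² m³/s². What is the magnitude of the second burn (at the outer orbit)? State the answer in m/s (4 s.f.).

r₁ = 1737 + 212.2 = 1949.2 km = 1.9492×10⁶ m.
r₂ = 1737 + 8729 = 10466 km = 1.0466×10⁷ m.
Transfer ellipse a_t = (r₁ + r₂)/2 = 6.208×10⁶ m.
At r₁: circular v_c1 = √(μ/r₁) = 1586 m/s; transfer-perilune v_p = √[μ(2/r₁ − 1/a_t)] = 2060 m/s.
At r₂: circular v_c2 = √(μ/r₂) = 684.5 m/s; transfer-apolune v_a = √[μ(2/r₂ − 1/a_t)] = 383.6 m/s.
Δv₂ = v_c2 − v_a = 300.9 m/s.

Δv ≈ 300.9 m/s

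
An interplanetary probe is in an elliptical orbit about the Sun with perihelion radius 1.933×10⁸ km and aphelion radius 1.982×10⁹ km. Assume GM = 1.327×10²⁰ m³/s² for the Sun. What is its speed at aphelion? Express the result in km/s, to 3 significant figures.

Semi-major axis a = (r_p + r_a)/2 = 1.0876×10⁹ km = 1.088×10¹² m.
Vis-viva: v² = μ(2/r − 1/a) = 1.327×10²⁰ × (1.009×10⁻¹² − 9.194×10⁻¹³) = 1.190×10⁷ m²/s².
v = 3449 m/s = 3.449 km/s.

v ≈ 3.45 km/s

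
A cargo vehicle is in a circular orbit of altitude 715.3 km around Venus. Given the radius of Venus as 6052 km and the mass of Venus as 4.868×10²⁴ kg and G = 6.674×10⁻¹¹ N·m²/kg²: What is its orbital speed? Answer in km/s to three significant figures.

v ≈ 6.93 km/s

μ = GM = 6.674×10⁻¹¹ × 4.868×10²⁴ = 3.249×10¹⁴ m³/s².
r = 6052 + 715.3 = 6767.3 km = 6.7673×10⁶ m.
For a circular orbit v = √(μ/r) = √(3.249×10¹⁴ / 6.767×10⁶) = √(4.801×10⁷) = 6929 m/s.
That is 6.929 km/s.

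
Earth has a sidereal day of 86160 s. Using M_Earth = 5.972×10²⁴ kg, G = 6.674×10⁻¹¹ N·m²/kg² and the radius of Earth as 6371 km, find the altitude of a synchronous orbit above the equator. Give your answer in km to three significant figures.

h_sync ≈ 35800 km

μ = GM = 6.674×10⁻¹¹ × 5.972×10²⁴ = 3.986×10¹⁴ m³/s².
A synchronous orbit has period T, so by Kepler's third law a = (μT²/4π²)^(1/3).
μT²/4π² = 3.986×10¹⁴ × (8.616×10⁴)² / 39.48 = 7.495×10²² m³.
a = 4.216×10⁷ m = 42162 km.
Altitude h = a − R = 42162 − 6371 = 35791 km.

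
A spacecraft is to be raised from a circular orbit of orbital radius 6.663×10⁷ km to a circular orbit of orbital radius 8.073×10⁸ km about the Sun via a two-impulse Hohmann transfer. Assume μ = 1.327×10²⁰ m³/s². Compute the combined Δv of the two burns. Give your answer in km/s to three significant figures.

Δv_total ≈ 23.8 km/s

r₁ = 6.663×10⁷ km = 6.663×10¹⁰ m.
r₂ = 8.073×10⁸ km = 8.073×10¹¹ m.
Transfer ellipse a_t = (r₁ + r₂)/2 = 4.370×10¹¹ m.
At r₁: circular v_c1 = √(μ/r₁) = 44630 m/s; transfer-perihelion v_p = √[μ(2/r₁ − 1/a_t)] = 60660 m/s.
Δv₁ = v_p − v_c1 = 16030 m/s.
At r₂: circular v_c2 = √(μ/r₂) = 12820 m/s; transfer-aphelion v_a = √[μ(2/r₂ − 1/a_t)] = 5006 m/s.
Δv₂ = v_c2 − v_a = 7814 m/s.
Total Δv = Δv₁ + Δv₂ = 23850 m/s = 23.85 km/s.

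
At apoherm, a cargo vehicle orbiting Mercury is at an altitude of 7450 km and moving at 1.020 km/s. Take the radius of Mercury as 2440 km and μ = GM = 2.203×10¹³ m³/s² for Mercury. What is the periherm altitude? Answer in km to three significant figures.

periherm altitude ≈ 573 km

r_a = 2440 + 7450 = 9890.0 km = 9.890×10⁶ m.
Specific energy ε = v²/2 − μ/r = -1.707×10⁶ J/kg, so a = −μ/(2ε) = 6.452×10⁶ m.
The apsides satisfy r_p + r_a = 2a, so the periherm radius is 2a − r_a = 3.013×10⁶ m = 3013.4 km.
Periherm altitude = 3013.4 − 2440 = 573.40 km.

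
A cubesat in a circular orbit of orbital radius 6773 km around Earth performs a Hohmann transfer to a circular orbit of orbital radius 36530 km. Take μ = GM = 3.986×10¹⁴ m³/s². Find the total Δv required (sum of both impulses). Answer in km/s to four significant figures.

Δv_total ≈ 3.749 km/s

r₁ = 6773 km = 6.773×10⁶ m.
r₂ = 36530 km = 3.653×10⁷ m.
Transfer ellipse a_t = (r₁ + r₂)/2 = 2.165×10⁷ m.
At r₁: circular v_c1 = √(μ/r₁) = 7671 m/s; transfer-perigee v_p = √[μ(2/r₁ − 1/a_t)] = 9965 m/s.
Δv₁ = v_p − v_c1 = 2293 m/s.
At r₂: circular v_c2 = √(μ/r₂) = 3303 m/s; transfer-apogee v_a = √[μ(2/r₂ − 1/a_t)] = 1848 m/s.
Δv₂ = v_c2 − v_a = 1456 m/s.
Total Δv = Δv₁ + Δv₂ = 3749 m/s = 3.749 km/s.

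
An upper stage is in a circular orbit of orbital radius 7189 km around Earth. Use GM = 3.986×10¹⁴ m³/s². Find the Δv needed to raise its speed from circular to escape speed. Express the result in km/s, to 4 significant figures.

Δv ≈ 3.084 km/s

r = 7189 km = 7.189×10⁶ m.
Circular speed v_c = √(μ/r) = 7446 m/s.
Escape speed v_esc = √(2μ/r) = √2 × v_c = 10530 m/s.
Δv = v_esc − v_c = 3084 m/s = 3.084 km/s.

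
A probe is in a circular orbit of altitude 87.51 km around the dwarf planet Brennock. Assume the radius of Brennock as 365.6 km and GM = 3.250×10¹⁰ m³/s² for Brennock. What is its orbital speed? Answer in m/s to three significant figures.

v ≈ 268 m/s

r = 365.6 + 87.51 = 453.11 km = 4.5311×10⁵ m.
For a circular orbit v = √(μ/r) = √(3.250×10¹⁰ / 4.531×10⁵) = √(7.173×10⁴) = 267.8 m/s.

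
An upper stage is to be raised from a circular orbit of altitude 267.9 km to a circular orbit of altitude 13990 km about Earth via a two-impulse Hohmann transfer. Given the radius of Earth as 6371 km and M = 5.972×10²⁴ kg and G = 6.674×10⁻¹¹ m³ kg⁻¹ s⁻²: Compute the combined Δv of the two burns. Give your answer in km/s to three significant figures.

Δv_total ≈ 3.09 km/s

μ = GM = 6.674×10⁻¹¹ × 5.972×10²⁴ = 3.986×10¹⁴ m³/s².
r₁ = 6371 + 267.9 = 6638.9 km = 6.6389×10⁶ m.
r₂ = 6371 + 13990 = 20361 km = 2.0361×10⁷ m.
Transfer ellipse a_t = (r₁ + r₂)/2 = 1.350×10⁷ m.
At r₁: circular v_c1 = √(μ/r₁) = 7748 m/s; transfer-perigee v_p = √[μ(2/r₁ − 1/a_t)] = 9516 m/s.
Δv₁ = v_p − v_c1 = 1767 m/s.
At r₂: circular v_c2 = √(μ/r₂) = 4424 m/s; transfer-apogee v_a = √[μ(2/r₂ − 1/a_t)] = 3103 m/s.
Δv₂ = v_c2 − v_a = 1322 m/s.
Total Δv = Δv₁ + Δv₂ = 3089 m/s = 3.089 km/s.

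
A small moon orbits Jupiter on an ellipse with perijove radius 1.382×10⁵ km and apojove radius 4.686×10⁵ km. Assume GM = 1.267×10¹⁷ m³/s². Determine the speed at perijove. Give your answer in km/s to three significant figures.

v ≈ 37.6 km/s

Semi-major axis a = (r_p + r_a)/2 = 3.0340×10⁵ km = 3.034×10⁸ m.
Vis-viva: v² = μ(2/r − 1/a) = 1.267×10¹⁷ × (1.447×10⁻⁸ − 3.296×10⁻⁹) = 1.416×10⁹ m²/s².
v = 37630 m/s = 37.63 km/s.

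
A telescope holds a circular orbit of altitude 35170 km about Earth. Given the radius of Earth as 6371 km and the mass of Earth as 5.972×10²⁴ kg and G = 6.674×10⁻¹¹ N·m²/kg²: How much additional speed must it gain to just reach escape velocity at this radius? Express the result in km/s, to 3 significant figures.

Δv ≈ 1.28 km/s

μ = GM = 6.674×10⁻¹¹ × 5.972×10²⁴ = 3.986×10¹⁴ m³/s².
r = 6371 + 35170 = 41541 km = 4.1541×10⁷ m.
Circular speed v_c = √(μ/r) = 3098 m/s.
Escape speed v_esc = √(2μ/r) = √2 × v_c = 4381 m/s.
Δv = v_esc − v_c = 1283 m/s = 1.283 km/s.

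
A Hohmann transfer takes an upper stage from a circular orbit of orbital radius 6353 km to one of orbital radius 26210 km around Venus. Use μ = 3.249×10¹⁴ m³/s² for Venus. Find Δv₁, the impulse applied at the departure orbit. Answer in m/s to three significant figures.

r₁ = 6353 km = 6.353×10⁶ m.
r₂ = 26210 km = 2.621×10⁷ m.
Transfer ellipse a_t = (r₁ + r₂)/2 = 1.628×10⁷ m.
At r₁: circular v_c1 = √(μ/r₁) = 7151 m/s; transfer-periapsis v_p = √[μ(2/r₁ − 1/a_t)] = 9073 m/s.
Δv₁ = v_p − v_c1 = 1922 m/s.

Δv ≈ 1920 m/s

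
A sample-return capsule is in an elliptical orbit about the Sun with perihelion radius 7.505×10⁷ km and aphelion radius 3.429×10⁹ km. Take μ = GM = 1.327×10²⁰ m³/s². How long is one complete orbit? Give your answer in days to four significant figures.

T ≈ 14640 days

Semi-major axis a = (r_p + r_a)/2 = (7.5050×10⁷ + 3.4290×10⁹)/2 = 1.7520×10⁹ km = 1.752×10¹² m.
By Kepler's third law T = 2π√(a³/μ) = 2π × 2.013×10⁸ = 1.265×10⁹ s.
= 14640 days.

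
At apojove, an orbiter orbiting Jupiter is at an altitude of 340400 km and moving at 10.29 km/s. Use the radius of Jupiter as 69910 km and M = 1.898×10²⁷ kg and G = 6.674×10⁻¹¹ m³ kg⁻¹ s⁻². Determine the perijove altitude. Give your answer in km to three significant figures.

μ = GM = 6.674×10⁻¹¹ × 1.898×10²⁷ = 1.267×10¹⁷ m³/s².
r_a = 69910 + 340400 = 4.1031×10⁵ km = 4.103×10⁸ m.
Specific energy ε = v²/2 − μ/r = -2.558×10⁸ J/kg, so a = −μ/(2ε) = 2.476×10⁸ m.
The apsides satisfy r_p + r_a = 2a, so the perijove radius is 2a − r_a = 8.493×10⁷ m = 84926 km.
Perijove altitude = 84926 − 69910 = 15016 km.

perijove altitude ≈ 15000 km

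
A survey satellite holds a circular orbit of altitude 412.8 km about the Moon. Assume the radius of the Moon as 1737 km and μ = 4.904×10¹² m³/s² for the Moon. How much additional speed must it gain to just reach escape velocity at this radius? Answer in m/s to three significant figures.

r = 1737 + 412.8 = 2149.8 km = 2.1498×10⁶ m.
Circular speed v_c = √(μ/r) = 1510 m/s.
Escape speed v_esc = √(2μ/r) = √2 × v_c = 2136 m/s.
Δv = v_esc − v_c = 625.6 m/s.

Δv ≈ 626 m/s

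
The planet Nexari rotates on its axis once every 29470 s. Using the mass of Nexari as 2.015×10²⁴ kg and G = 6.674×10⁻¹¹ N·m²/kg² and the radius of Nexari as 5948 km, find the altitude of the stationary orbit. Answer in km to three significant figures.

h_sync ≈ 8410 km

μ = GM = 6.674×10⁻¹¹ × 2.015×10²⁴ = 1.345×10¹⁴ m³/s².
A synchronous orbit has period T, so by Kepler's third law a = (μT²/4π²)^(1/3).
μT²/4π² = 1.345×10¹⁴ × (2.947×10⁴)² / 39.48 = 2.958×10²¹ m³.
a = 1.436×10⁷ m = 14356 km.
Altitude h = a − R = 14356 − 5948 = 8407.6 km.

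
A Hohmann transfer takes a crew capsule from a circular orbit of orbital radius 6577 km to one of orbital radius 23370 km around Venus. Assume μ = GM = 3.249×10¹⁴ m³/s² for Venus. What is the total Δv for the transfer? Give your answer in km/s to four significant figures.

r₁ = 6577 km = 6.577×10⁶ m.
r₂ = 23370 km = 2.337×10⁷ m.
Transfer ellipse a_t = (r₁ + r₂)/2 = 1.497×10⁷ m.
At r₁: circular v_c1 = √(μ/r₁) = 7028 m/s; transfer-periapsis v_p = √[μ(2/r₁ − 1/a_t)] = 8781 m/s.
Δv₁ = v_p − v_c1 = 1752 m/s.
At r₂: circular v_c2 = √(μ/r₂) = 3729 m/s; transfer-apoapsis v_a = √[μ(2/r₂ − 1/a_t)] = 2471 m/s.
Δv₂ = v_c2 − v_a = 1257 m/s.
Total Δv = Δv₁ + Δv₂ = 3010 m/s = 3.010 km/s.

Δv_total ≈ 3.010 km/s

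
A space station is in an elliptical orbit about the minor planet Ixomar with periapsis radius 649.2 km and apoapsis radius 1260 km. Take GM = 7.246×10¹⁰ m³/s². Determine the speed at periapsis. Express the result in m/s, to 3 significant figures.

Semi-major axis a = (r_p + r_a)/2 = 954.60 km = 9.546×10⁵ m.
Vis-viva: v² = μ(2/r − 1/a) = 7.246×10¹⁰ × (3.081×10⁻⁶ − 1.048×10⁻⁶) = 1.473×10⁵ m²/s².
v = 383.8 m/s.

v ≈ 384 m/s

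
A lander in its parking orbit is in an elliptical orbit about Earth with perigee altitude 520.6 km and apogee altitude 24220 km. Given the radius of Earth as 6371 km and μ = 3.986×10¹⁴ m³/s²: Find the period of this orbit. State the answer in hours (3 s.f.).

r_p = 6371 + 520.6 = 6891.6 km = 6.8916×10⁶ m.
r_a = 6371 + 24220 = 30591 km = 3.0591×10⁷ m.
Semi-major axis a = (r_p + r_a)/2 = (6891.6 + 30591)/2 = 18741 km = 1.874×10⁷ m.
By Kepler's third law T = 2π√(a³/μ) = 2π × 4.064×10³ = 2.553×10⁴ s.
= 7.093 hours.

T ≈ 7.09 hours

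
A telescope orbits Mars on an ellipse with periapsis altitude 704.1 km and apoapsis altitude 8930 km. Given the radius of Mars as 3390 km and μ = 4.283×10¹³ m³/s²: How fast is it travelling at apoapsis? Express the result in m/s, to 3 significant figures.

v ≈ 1320 m/s

r_p = 3390 + 704.1 = 4094.1 km = 4.0941×10⁶ m.
r_a = 3390 + 8930 = 12320 km = 1.2320×10⁷ m.
Semi-major axis a = (r_p + r_a)/2 = 8207.0 km = 8.207×10⁶ m.
Vis-viva: v² = μ(2/r − 1/a) = 4.283×10¹³ × (1.623×10⁻⁷ − 1.218×10⁻⁷) = 1.734×10⁶ m²/s².
v = 1317 m/s.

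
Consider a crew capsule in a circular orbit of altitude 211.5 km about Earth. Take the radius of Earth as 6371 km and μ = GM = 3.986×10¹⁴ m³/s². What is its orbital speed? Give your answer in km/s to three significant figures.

v ≈ 7.78 km/s

r = 6371 + 211.5 = 6582.5 km = 6.5825×10⁶ m.
For a circular orbit v = √(μ/r) = √(3.986×10¹⁴ / 6.582×10⁶) = √(6.055×10⁷) = 7782 m/s.
That is 7.782 km/s.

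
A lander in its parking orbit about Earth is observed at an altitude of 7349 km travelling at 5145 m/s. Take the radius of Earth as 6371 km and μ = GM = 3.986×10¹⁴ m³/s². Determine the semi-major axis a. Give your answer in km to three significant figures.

r = 6371 + 7349 = 13720 km = 1.372×10⁷ m.
Specific orbital energy ε = v²/2 − μ/r = (5145)²/2 − 3.986×10¹⁴/1.372×10⁷ = -1.582×10⁷ J/kg.
Since ε = −μ/(2a), a = −μ/(2ε) = 1.260×10⁷ m = 12600 km.

a ≈ 12600 km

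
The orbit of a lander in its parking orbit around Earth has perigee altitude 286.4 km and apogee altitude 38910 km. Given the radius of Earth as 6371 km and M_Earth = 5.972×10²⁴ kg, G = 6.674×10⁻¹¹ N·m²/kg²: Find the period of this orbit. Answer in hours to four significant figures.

T ≈ 11.57 hours

μ = GM = 6.674×10⁻¹¹ × 5.972×10²⁴ = 3.986×10¹⁴ m³/s².
r_p = 6371 + 286.4 = 6657.4 km = 6.6574×10⁶ m.
r_a = 6371 + 38910 = 45281 km = 4.5281×10⁷ m.
Semi-major axis a = (r_p + r_a)/2 = (6657.4 + 45281)/2 = 25969 km = 2.597×10⁷ m.
By Kepler's third law T = 2π√(a³/μ) = 2π × 6.629×10³ = 4.165×10⁴ s.
= 11.57 hours.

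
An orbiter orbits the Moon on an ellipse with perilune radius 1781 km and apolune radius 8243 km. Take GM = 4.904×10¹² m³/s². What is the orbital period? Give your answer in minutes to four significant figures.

Semi-major axis a = (r_p + r_a)/2 = (1781.0 + 8243.0)/2 = 5012.0 km = 5.012×10⁶ m.
By Kepler's third law T = 2π√(a³/μ) = 2π × 5.067×10³ = 3.184×10⁴ s.
= 530.6 minutes.

T ≈ 530.6 minutes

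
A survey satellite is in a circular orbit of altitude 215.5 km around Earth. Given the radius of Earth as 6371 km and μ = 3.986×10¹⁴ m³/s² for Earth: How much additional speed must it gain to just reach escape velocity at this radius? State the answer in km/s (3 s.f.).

Δv ≈ 3.22 km/s

r = 6371 + 215.5 = 6586.5 km = 6.5865×10⁶ m.
Circular speed v_c = √(μ/r) = 7779 m/s.
Escape speed v_esc = √(2μ/r) = √2 × v_c = 11000 m/s.
Δv = v_esc − v_c = 3222 m/s = 3.222 km/s.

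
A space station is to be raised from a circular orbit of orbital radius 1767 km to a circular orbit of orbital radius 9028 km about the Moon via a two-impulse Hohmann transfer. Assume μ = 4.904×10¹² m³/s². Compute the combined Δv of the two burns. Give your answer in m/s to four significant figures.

r₁ = 1767 km = 1.767×10⁶ m.
r₂ = 9028 km = 9.028×10⁶ m.
Transfer ellipse a_t = (r₁ + r₂)/2 = 5.398×10⁶ m.
At r₁: circular v_c1 = √(μ/r₁) = 1666 m/s; transfer-perilune v_p = √[μ(2/r₁ − 1/a_t)] = 2155 m/s.
Δv₁ = v_p − v_c1 = 488.6 m/s.
At r₂: circular v_c2 = √(μ/r₂) = 737.0 m/s; transfer-apolune v_a = √[μ(2/r₂ − 1/a_t)] = 421.7 m/s.
Δv₂ = v_c2 − v_a = 315.3 m/s.
Total Δv = Δv₁ + Δv₂ = 803.9 m/s.

Δv_total ≈ 803.9 m/s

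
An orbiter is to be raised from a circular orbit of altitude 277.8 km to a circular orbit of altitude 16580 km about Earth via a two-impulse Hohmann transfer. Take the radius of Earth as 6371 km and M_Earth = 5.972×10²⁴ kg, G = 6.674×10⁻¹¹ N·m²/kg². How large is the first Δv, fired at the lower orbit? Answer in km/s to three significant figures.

μ = GM = 6.674×10⁻¹¹ × 5.972×10²⁴ = 3.986×10¹⁴ m³/s².
r₁ = 6371 + 277.8 = 6648.8 km = 6.6488×10⁶ m.
r₂ = 6371 + 16580 = 22951 km = 2.2951×10⁷ m.
Transfer ellipse a_t = (r₁ + r₂)/2 = 1.480×10⁷ m.
At r₁: circular v_c1 = √(μ/r₁) = 7743 m/s; transfer-perigee v_p = √[μ(2/r₁ − 1/a_t)] = 9642 m/s.
Δv₁ = v_p − v_c1 = 1899 m/s.
= 1.899 km/s.

Δv ≈ 1.90 km/s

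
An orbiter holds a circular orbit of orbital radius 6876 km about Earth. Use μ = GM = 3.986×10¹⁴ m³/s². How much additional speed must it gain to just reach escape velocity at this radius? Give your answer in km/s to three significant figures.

r = 6876 km = 6.876×10⁶ m.
Circular speed v_c = √(μ/r) = 7614 m/s.
Escape speed v_esc = √(2μ/r) = √2 × v_c = 10770 m/s.
Δv = v_esc − v_c = 3154 m/s = 3.154 km/s.

Δv ≈ 3.15 km/s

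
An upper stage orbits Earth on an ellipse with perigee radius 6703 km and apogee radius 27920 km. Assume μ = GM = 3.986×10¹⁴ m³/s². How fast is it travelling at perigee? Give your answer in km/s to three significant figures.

Semi-major axis a = (r_p + r_a)/2 = 17312 km = 1.731×10⁷ m.
Vis-viva: v² = μ(2/r − 1/a) = 3.986×10¹⁴ × (2.984×10⁻⁷ − 5.777×10⁻⁸) = 9.591×10⁷ m²/s².
v = 9793 m/s = 9.793 km/s.

v ≈ 9.79 km/s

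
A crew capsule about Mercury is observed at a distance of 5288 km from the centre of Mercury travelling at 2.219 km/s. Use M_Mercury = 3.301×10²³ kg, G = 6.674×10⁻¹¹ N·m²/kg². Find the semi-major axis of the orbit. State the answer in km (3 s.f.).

μ = GM = 6.674×10⁻¹¹ × 3.301×10²³ = 2.203×10¹³ m³/s².
r = 5.288×10⁶ m.
Specific orbital energy ε = v²/2 − μ/r = (2219)²/2 − 2.203×10¹³/5.288×10⁶ = -1.704×10⁶ J/kg.
Since ε = −μ/(2a), a = −μ/(2ε) = 6.464×10⁶ m = 6463.6 km.

a ≈ 6460 km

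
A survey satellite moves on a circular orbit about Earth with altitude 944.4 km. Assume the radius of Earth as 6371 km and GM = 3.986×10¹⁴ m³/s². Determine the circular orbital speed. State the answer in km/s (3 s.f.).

v ≈ 7.38 km/s

r = 6371 + 944.4 = 7315.4 km = 7.3154×10⁶ m.
For a circular orbit v = √(μ/r) = √(3.986×10¹⁴ / 7.315×10⁶) = √(5.449×10⁷) = 7382 m/s.
That is 7.382 km/s.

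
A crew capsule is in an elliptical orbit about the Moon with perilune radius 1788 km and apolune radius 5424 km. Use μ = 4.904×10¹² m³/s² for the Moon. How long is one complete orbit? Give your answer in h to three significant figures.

Semi-major axis a = (r_p + r_a)/2 = (1788.0 + 5424.0)/2 = 3606.0 km = 3.606×10⁶ m.
By Kepler's third law T = 2π√(a³/μ) = 2π × 3.092×10³ = 1.943×10⁴ s.
= 5.397 h.

T ≈ 5.40 h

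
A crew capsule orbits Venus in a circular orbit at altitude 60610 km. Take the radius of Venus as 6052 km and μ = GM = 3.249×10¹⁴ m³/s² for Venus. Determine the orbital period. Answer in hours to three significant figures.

T ≈ 52.7 hours

r = 6052 + 60610 = 66662 km = 6.6662×10⁷ m.
Kepler's third law: T = 2π√(r³/μ) = 2π√((6.666×10⁷)³ / 3.249×10¹⁴).
r³/μ = 9.118×10⁸ s², so T = 2π × 3.020×10⁴ = 1.897×10⁵ s.
Converting: 1.897×10⁵ s ÷ 3600 = 52.70 hours.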